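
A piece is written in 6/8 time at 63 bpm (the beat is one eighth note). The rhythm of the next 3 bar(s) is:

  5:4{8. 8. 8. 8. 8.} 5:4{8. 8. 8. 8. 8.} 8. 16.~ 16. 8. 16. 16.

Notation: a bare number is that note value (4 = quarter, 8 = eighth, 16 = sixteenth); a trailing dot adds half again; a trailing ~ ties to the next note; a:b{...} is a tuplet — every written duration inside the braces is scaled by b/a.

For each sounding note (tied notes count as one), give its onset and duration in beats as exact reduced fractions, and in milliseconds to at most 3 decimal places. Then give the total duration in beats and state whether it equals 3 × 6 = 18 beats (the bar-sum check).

1) 0.0ms=0b +1142.857ms=6/5b
2) 1142.857ms=6/5b +1142.857ms=6/5b
3) 2285.714ms=12/5b +1142.857ms=6/5b
4) 3428.571ms=18/5b +1142.857ms=6/5b
5) 4571.429ms=24/5b +1142.857ms=6/5b
6) 5714.286ms=6b +1142.857ms=6/5b
7) 6857.143ms=36/5b +1142.857ms=6/5b
8) 8000.0ms=42/5b +1142.857ms=6/5b
9) 9142.857ms=48/5b +1142.857ms=6/5b
10) 10285.714ms=54/5b +1142.857ms=6/5b
11) 11428.571ms=12b +1428.571ms=3/2b
12) 12857.143ms=27/2b +1428.571ms=3/2b
13) 14285.714ms=15b +1428.571ms=3/2b
14) 15714.286ms=33/2b +714.286ms=3/4b
15) 16428.571ms=69/4b +714.286ms=3/4b
Σ=18b of 18 (63bpm 6/8) — PASS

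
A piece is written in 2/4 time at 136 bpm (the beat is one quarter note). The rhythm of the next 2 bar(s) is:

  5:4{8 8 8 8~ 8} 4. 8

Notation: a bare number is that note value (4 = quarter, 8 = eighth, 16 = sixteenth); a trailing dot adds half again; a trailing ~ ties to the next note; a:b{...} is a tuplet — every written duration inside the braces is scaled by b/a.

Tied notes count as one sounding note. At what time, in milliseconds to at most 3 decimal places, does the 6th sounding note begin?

note 6 onset = 7/2b = 1544.118ms

1. 0.0ms @ 0 + 176.471ms (2/5)
2. 176.471ms @ 2/5 + 176.471ms (2/5)
3. 352.941ms @ 4/5 + 176.471ms (2/5)
4. 529.412ms @ 6/5 + 352.941ms (4/5)
5. 882.353ms @ 2 + 661.765ms (3/2)
6. 1544.118ms @ 7/2 + 220.588ms (1/2)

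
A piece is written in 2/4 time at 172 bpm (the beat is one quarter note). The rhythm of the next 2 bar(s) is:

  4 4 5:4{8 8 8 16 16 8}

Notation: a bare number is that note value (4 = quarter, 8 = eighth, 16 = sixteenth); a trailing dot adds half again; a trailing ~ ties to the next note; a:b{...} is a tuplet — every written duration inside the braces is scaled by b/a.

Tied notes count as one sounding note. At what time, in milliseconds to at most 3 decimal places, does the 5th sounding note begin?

1. 0.0ms @ 0 + 348.837ms (1)
2. 348.837ms @ 1 + 348.837ms (1)
3. 697.674ms @ 2 + 139.535ms (2/5)
4. 837.209ms @ 12/5 + 139.535ms (2/5)
5. 976.744ms @ 14/5 + 139.535ms (2/5)
6. 1116.279ms @ 16/5 + 69.767ms (1/5)
7. 1186.047ms @ 17/5 + 69.767ms (1/5)
8. 1255.814ms @ 18/5 + 139.535ms (2/5)

note 5 onset = 14/5b = 976.744ms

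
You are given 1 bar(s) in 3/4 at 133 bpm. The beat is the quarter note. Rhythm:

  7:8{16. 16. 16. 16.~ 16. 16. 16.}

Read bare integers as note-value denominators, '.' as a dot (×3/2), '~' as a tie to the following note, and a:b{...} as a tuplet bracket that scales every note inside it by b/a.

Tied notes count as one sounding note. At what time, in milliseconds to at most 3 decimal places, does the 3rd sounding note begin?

note 3 onset = 6/7b = 386.681ms

1. 0.0ms @ 0 + 193.34ms (3/7)
2. 193.34ms @ 3/7 + 193.34ms (3/7)
3. 386.681ms @ 6/7 + 193.34ms (3/7)
4. 580.021ms @ 9/7 + 386.681ms (6/7)
5. 966.702ms @ 15/7 + 193.34ms (3/7)
6. 1160.043ms @ 18/7 + 193.34ms (3/7)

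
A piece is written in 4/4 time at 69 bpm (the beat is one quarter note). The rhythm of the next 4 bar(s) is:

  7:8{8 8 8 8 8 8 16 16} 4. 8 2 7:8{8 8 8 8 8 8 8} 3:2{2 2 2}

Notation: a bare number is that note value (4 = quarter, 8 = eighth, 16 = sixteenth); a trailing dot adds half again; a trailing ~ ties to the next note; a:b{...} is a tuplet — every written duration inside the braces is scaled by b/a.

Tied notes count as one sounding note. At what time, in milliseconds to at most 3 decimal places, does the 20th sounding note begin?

1. 0.0ms @ 0 + 496.894ms (4/7)
2. 496.894ms @ 4/7 + 496.894ms (4/7)
3. 993.789ms @ 8/7 + 496.894ms (4/7)
4. 1490.683ms @ 12/7 + 496.894ms (4/7)
5. 1987.578ms @ 16/7 + 496.894ms (4/7)
6. 2484.472ms @ 20/7 + 496.894ms (4/7)
7. 2981.366ms @ 24/7 + 248.447ms (2/7)
8. 3229.814ms @ 26/7 + 248.447ms (2/7)
9. 3478.261ms @ 4 + 1304.348ms (3/2)
10. 4782.609ms @ 11/2 + 434.783ms (1/2)
11. 5217.391ms @ 6 + 1739.13ms (2)
12. 6956.522ms @ 8 + 496.894ms (4/7)
13. 7453.416ms @ 60/7 + 496.894ms (4/7)
14. 7950.311ms @ 64/7 + 496.894ms (4/7)
15. 8447.205ms @ 68/7 + 496.894ms (4/7)
16. 8944.099ms @ 72/7 + 496.894ms (4/7)
17. 9440.994ms @ 76/7 + 496.894ms (4/7)
18. 9937.888ms @ 80/7 + 496.894ms (4/7)
19. 10434.783ms @ 12 + 1159.42ms (4/3)
20. 11594.203ms @ 40/3 + 1159.42ms (4/3)
21. 12753.623ms @ 44/3 + 1159.42ms (4/3)

note 20 onset = 40/3b = 11594.203ms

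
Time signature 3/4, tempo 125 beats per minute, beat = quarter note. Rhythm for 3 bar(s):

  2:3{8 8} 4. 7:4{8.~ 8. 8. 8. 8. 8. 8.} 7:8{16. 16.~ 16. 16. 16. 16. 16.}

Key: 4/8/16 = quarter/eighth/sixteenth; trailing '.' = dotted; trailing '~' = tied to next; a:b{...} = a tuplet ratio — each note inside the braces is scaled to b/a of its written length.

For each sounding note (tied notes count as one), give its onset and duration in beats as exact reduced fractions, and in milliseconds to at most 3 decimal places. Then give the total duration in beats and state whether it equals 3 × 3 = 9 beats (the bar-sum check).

1) 0.0ms=0b +360.0ms=3/4b
2) 360.0ms=3/4b +360.0ms=3/4b
3) 720.0ms=3/2b +720.0ms=3/2b
4) 1440.0ms=3b +411.429ms=6/7b
5) 1851.429ms=27/7b +205.714ms=3/7b
6) 2057.143ms=30/7b +205.714ms=3/7b
7) 2262.857ms=33/7b +205.714ms=3/7b
8) 2468.571ms=36/7b +205.714ms=3/7b
9) 2674.286ms=39/7b +205.714ms=3/7b
10) 2880.0ms=6b +205.714ms=3/7b
11) 3085.714ms=45/7b +411.429ms=6/7b
12) 3497.143ms=51/7b +205.714ms=3/7b
13) 3702.857ms=54/7b +205.714ms=3/7b
14) 3908.571ms=57/7b +205.714ms=3/7b
15) 4114.286ms=60/7b +205.714ms=3/7b
Σ=9b of 9 (125bpm 3/4) — PASS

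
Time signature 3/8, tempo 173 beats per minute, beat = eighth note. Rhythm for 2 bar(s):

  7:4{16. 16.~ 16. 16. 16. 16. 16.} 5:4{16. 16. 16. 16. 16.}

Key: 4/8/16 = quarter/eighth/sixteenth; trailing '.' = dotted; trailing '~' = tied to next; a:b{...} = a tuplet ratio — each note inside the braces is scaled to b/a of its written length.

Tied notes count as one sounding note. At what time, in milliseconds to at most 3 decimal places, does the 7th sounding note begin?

note 7 onset = 3b = 1040.462ms

1. 0.0ms @ 0 + 148.637ms (3/7)
2. 148.637ms @ 3/7 + 297.275ms (6/7)
3. 445.912ms @ 9/7 + 148.637ms (3/7)
4. 594.55ms @ 12/7 + 148.637ms (3/7)
5. 743.187ms @ 15/7 + 148.637ms (3/7)
6. 891.825ms @ 18/7 + 148.637ms (3/7)
7. 1040.462ms @ 3 + 208.092ms (3/5)
8. 1248.555ms @ 18/5 + 208.092ms (3/5)
9. 1456.647ms @ 21/5 + 208.092ms (3/5)
10. 1664.74ms @ 24/5 + 208.092ms (3/5)
11. 1872.832ms @ 27/5 + 208.092ms (3/5)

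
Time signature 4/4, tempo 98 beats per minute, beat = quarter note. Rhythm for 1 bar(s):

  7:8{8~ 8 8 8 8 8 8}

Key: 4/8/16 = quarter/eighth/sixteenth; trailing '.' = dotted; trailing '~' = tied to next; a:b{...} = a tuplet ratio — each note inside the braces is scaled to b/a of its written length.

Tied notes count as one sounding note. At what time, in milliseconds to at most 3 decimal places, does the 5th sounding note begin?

note 5 onset = 20/7b = 1749.271ms

1. 0.0ms @ 0 + 699.708ms (8/7)
2. 699.708ms @ 8/7 + 349.854ms (4/7)
3. 1049.563ms @ 12/7 + 349.854ms (4/7)
4. 1399.417ms @ 16/7 + 349.854ms (4/7)
5. 1749.271ms @ 20/7 + 349.854ms (4/7)
6. 2099.125ms @ 24/7 + 349.854ms (4/7)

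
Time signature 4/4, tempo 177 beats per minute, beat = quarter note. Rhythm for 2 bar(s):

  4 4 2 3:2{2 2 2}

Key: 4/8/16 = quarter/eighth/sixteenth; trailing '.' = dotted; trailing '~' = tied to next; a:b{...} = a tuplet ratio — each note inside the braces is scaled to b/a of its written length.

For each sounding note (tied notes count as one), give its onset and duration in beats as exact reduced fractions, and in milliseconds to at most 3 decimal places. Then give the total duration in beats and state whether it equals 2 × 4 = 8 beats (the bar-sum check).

1) 0.0ms=0b +338.983ms=1b
2) 338.983ms=1b +338.983ms=1b
3) 677.966ms=2b +677.966ms=2b
4) 1355.932ms=4b +451.977ms=4/3b
5) 1807.91ms=16/3b +451.977ms=4/3b
6) 2259.887ms=20/3b +451.977ms=4/3b
Σ=8b of 8 (177bpm 4/4) — PASS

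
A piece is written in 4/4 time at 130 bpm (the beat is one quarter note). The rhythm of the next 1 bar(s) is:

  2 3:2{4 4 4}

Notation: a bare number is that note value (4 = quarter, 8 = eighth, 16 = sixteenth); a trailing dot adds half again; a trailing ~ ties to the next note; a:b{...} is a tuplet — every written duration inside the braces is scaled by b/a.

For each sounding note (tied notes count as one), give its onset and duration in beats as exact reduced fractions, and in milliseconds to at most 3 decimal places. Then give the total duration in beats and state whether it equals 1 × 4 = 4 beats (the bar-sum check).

1) 0.0ms=0b +923.077ms=2b
2) 923.077ms=2b +307.692ms=2/3b
3) 1230.769ms=8/3b +307.692ms=2/3b
4) 1538.462ms=10/3b +307.692ms=2/3b
Σ=4b of 4 (130bpm 4/4) — PASS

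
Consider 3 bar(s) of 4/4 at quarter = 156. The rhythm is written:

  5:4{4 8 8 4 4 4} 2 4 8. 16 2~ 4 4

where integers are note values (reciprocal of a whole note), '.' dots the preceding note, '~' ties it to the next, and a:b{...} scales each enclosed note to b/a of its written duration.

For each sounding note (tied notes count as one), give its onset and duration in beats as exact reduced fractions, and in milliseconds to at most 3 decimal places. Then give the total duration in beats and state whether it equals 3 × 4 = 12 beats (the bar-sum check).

1) 0.0ms=0b +307.692ms=4/5b
2) 307.692ms=4/5b +153.846ms=2/5b
3) 461.538ms=6/5b +153.846ms=2/5b
4) 615.385ms=8/5b +307.692ms=4/5b
5) 923.077ms=12/5b +307.692ms=4/5b
6) 1230.769ms=16/5b +307.692ms=4/5b
7) 1538.462ms=4b +769.231ms=2b
8) 2307.692ms=6b +384.615ms=1b
9) 2692.308ms=7b +288.462ms=3/4b
10) 2980.769ms=31/4b +96.154ms=1/4b
11) 3076.923ms=8b +1153.846ms=3b
12) 4230.769ms=11b +384.615ms=1b
Σ=12b of 12 (156bpm 4/4) — PASS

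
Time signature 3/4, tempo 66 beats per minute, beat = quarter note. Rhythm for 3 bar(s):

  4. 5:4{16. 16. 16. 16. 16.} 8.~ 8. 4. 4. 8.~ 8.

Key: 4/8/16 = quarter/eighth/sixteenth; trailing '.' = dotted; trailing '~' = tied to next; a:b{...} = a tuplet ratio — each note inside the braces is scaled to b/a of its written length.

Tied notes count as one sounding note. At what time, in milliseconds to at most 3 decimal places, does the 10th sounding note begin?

note 10 onset = 15/2b = 6818.182ms

1. 0.0ms @ 0 + 1363.636ms (3/2)
2. 1363.636ms @ 3/2 + 272.727ms (3/10)
3. 1636.364ms @ 9/5 + 272.727ms (3/10)
4. 1909.091ms @ 21/10 + 272.727ms (3/10)
5. 2181.818ms @ 12/5 + 272.727ms (3/10)
6. 2454.545ms @ 27/10 + 272.727ms (3/10)
7. 2727.273ms @ 3 + 1363.636ms (3/2)
8. 4090.909ms @ 9/2 + 1363.636ms (3/2)
9. 5454.545ms @ 6 + 1363.636ms (3/2)
10. 6818.182ms @ 15/2 + 1363.636ms (3/2)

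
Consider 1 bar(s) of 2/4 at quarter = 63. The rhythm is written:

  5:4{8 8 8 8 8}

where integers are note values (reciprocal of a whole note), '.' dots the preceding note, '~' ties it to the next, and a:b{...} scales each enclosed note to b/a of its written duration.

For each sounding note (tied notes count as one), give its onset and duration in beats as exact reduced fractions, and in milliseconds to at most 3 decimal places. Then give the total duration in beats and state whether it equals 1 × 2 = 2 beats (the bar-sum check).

1) 0.0ms=0b +380.952ms=2/5b
2) 380.952ms=2/5b +380.952ms=2/5b
3) 761.905ms=4/5b +380.952ms=2/5b
4) 1142.857ms=6/5b +380.952ms=2/5b
5) 1523.81ms=8/5b +380.952ms=2/5b
Σ=2b of 2 (63bpm 2/4) — PASS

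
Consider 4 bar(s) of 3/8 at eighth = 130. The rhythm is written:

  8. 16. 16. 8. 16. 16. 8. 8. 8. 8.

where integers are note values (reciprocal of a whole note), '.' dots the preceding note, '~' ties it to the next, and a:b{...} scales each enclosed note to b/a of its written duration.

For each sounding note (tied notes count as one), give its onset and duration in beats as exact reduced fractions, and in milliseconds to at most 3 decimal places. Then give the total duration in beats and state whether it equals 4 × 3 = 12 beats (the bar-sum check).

1) 0.0ms=0b +692.308ms=3/2b
2) 692.308ms=3/2b +346.154ms=3/4b
3) 1038.462ms=9/4b +346.154ms=3/4b
4) 1384.615ms=3b +692.308ms=3/2b
5) 2076.923ms=9/2b +346.154ms=3/4b
6) 2423.077ms=21/4b +346.154ms=3/4b
7) 2769.231ms=6b +692.308ms=3/2b
8) 3461.538ms=15/2b +692.308ms=3/2b
9) 4153.846ms=9b +692.308ms=3/2b
10) 4846.154ms=21/2b +692.308ms=3/2b
Σ=12b of 12 (130bpm 3/8) — PASS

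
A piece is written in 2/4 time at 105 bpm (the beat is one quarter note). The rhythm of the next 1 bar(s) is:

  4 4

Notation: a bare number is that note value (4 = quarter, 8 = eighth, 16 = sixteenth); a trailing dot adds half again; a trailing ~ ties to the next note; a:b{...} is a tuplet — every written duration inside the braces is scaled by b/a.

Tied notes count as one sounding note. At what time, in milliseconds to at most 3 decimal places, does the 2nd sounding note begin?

note 2 onset = 1b = 571.429ms

1. 0.0ms @ 0 + 571.429ms (1)
2. 571.429ms @ 1 + 571.429ms (1)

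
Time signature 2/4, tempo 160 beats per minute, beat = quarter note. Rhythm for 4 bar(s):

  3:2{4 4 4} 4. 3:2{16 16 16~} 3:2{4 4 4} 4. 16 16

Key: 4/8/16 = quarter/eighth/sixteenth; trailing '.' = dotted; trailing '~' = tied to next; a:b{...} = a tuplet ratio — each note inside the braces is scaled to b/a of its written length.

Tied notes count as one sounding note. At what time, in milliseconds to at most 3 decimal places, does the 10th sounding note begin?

note 10 onset = 6b = 2250.0ms

1. 0.0ms @ 0 + 250.0ms (2/3)
2. 250.0ms @ 2/3 + 250.0ms (2/3)
3. 500.0ms @ 4/3 + 250.0ms (2/3)
4. 750.0ms @ 2 + 562.5ms (3/2)
5. 1312.5ms @ 7/2 + 62.5ms (1/6)
6. 1375.0ms @ 11/3 + 62.5ms (1/6)
7. 1437.5ms @ 23/6 + 312.5ms (5/6)
8. 1750.0ms @ 14/3 + 250.0ms (2/3)
9. 2000.0ms @ 16/3 + 250.0ms (2/3)
10. 2250.0ms @ 6 + 562.5ms (3/2)
11. 2812.5ms @ 15/2 + 93.75ms (1/4)
12. 2906.25ms @ 31/4 + 93.75ms (1/4)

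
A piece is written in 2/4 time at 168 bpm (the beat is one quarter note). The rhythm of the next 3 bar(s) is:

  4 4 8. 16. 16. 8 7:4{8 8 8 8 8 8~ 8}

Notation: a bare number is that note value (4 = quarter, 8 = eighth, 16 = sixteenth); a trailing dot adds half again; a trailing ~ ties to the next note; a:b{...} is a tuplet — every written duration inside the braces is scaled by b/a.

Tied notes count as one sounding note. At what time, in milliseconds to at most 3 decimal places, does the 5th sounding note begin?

note 5 onset = 25/8b = 1116.071ms

1. 0.0ms @ 0 + 357.143ms (1)
2. 357.143ms @ 1 + 357.143ms (1)
3. 714.286ms @ 2 + 267.857ms (3/4)
4. 982.143ms @ 11/4 + 133.929ms (3/8)
5. 1116.071ms @ 25/8 + 133.929ms (3/8)
6. 1250.0ms @ 7/2 + 178.571ms (1/2)
7. 1428.571ms @ 4 + 102.041ms (2/7)
8. 1530.612ms @ 30/7 + 102.041ms (2/7)
9. 1632.653ms @ 32/7 + 102.041ms (2/7)
10. 1734.694ms @ 34/7 + 102.041ms (2/7)
11. 1836.735ms @ 36/7 + 102.041ms (2/7)
12. 1938.776ms @ 38/7 + 204.082ms (4/7)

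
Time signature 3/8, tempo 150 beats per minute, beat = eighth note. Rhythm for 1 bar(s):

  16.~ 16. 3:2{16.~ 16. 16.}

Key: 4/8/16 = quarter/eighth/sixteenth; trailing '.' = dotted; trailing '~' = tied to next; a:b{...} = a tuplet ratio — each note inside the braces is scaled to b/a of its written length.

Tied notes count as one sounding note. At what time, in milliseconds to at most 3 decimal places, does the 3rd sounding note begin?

1. 0.0ms @ 0 + 600.0ms (3/2)
2. 600.0ms @ 3/2 + 400.0ms (1)
3. 1000.0ms @ 5/2 + 200.0ms (1/2)

note 3 onset = 5/2b = 1000.0ms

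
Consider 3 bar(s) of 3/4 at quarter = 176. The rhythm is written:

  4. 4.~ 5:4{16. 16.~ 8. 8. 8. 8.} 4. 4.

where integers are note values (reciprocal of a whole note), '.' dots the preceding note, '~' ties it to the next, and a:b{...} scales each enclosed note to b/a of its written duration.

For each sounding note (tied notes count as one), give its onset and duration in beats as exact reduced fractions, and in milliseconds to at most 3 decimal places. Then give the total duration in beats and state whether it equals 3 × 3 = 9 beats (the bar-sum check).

1) 0.0ms=0b +511.364ms=3/2b
2) 511.364ms=3/2b +613.636ms=9/5b
3) 1125.0ms=33/10b +306.818ms=9/10b
4) 1431.818ms=21/5b +204.545ms=3/5b
5) 1636.364ms=24/5b +204.545ms=3/5b
6) 1840.909ms=27/5b +204.545ms=3/5b
7) 2045.455ms=6b +511.364ms=3/2b
8) 2556.818ms=15/2b +511.364ms=3/2b
Σ=9b of 9 (176bpm 3/4) — PASS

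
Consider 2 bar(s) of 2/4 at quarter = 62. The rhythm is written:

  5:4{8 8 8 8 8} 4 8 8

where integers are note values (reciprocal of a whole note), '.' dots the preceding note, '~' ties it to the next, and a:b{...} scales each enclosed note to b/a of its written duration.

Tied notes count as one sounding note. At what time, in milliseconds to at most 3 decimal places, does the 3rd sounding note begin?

1. 0.0ms @ 0 + 387.097ms (2/5)
2. 387.097ms @ 2/5 + 387.097ms (2/5)
3. 774.194ms @ 4/5 + 387.097ms (2/5)
4. 1161.29ms @ 6/5 + 387.097ms (2/5)
5. 1548.387ms @ 8/5 + 387.097ms (2/5)
6. 1935.484ms @ 2 + 967.742ms (1)
7. 2903.226ms @ 3 + 483.871ms (1/2)
8. 3387.097ms @ 7/2 + 483.871ms (1/2)

note 3 onset = 4/5b = 774.194ms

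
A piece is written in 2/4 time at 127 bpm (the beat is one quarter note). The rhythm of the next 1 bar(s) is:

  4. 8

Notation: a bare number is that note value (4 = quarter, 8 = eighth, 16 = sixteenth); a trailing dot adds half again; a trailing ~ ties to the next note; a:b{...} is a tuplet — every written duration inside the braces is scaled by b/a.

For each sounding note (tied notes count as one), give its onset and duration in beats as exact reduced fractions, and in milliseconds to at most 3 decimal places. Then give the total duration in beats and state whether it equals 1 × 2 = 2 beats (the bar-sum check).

1) 0.0ms=0b +708.661ms=3/2b
2) 708.661ms=3/2b +236.22ms=1/2b
Σ=2b of 2 (127bpm 2/4) — PASS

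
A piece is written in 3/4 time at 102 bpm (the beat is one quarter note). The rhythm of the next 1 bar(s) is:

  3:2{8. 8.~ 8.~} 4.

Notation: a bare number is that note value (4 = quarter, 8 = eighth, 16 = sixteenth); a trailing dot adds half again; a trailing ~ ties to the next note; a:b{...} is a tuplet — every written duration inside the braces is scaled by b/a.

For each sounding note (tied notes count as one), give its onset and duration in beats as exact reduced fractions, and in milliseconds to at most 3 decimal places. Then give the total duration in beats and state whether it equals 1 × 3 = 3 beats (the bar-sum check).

1) 0.0ms=0b +294.118ms=1/2b
2) 294.118ms=1/2b +1470.588ms=5/2b
Σ=3b of 3 (102bpm 3/4) — PASS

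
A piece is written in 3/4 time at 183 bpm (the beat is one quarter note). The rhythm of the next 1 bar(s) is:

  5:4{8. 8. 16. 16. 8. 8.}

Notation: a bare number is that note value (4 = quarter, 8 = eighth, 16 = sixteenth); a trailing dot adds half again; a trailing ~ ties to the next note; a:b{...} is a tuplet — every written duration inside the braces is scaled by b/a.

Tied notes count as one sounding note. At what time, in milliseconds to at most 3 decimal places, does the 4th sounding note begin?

1. 0.0ms @ 0 + 196.721ms (3/5)
2. 196.721ms @ 3/5 + 196.721ms (3/5)
3. 393.443ms @ 6/5 + 98.361ms (3/10)
4. 491.803ms @ 3/2 + 98.361ms (3/10)
5. 590.164ms @ 9/5 + 196.721ms (3/5)
6. 786.885ms @ 12/5 + 196.721ms (3/5)

note 4 onset = 3/2b = 491.803ms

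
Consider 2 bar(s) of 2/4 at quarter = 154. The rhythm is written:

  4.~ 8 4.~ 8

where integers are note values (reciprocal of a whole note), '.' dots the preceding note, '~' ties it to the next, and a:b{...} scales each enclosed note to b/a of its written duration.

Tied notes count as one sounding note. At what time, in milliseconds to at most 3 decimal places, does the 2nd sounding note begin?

note 2 onset = 2b = 779.221ms

1. 0.0ms @ 0 + 779.221ms (2)
2. 779.221ms @ 2 + 779.221ms (2)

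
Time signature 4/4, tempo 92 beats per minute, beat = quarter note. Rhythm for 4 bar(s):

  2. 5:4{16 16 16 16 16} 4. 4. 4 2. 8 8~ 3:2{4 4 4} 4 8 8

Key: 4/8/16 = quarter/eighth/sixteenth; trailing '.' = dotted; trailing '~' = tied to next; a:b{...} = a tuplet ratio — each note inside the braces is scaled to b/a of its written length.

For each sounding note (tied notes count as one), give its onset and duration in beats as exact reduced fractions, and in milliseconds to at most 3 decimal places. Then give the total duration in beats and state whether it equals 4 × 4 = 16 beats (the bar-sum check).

1) 0.0ms=0b +1956.522ms=3b
2) 1956.522ms=3b +130.435ms=1/5b
3) 2086.957ms=16/5b +130.435ms=1/5b
4) 2217.391ms=17/5b +130.435ms=1/5b
5) 2347.826ms=18/5b +130.435ms=1/5b
6) 2478.261ms=19/5b +130.435ms=1/5b
7) 2608.696ms=4b +978.261ms=3/2b
8) 3586.957ms=11/2b +978.261ms=3/2b
9) 4565.217ms=7b +652.174ms=1b
10) 5217.391ms=8b +1956.522ms=3b
11) 7173.913ms=11b +326.087ms=1/2b
12) 7500.0ms=23/2b +760.87ms=7/6b
13) 8260.87ms=38/3b +434.783ms=2/3b
14) 8695.652ms=40/3b +434.783ms=2/3b
15) 9130.435ms=14b +652.174ms=1b
16) 9782.609ms=15b +326.087ms=1/2b
17) 10108.696ms=31/2b +326.087ms=1/2b
Σ=16b of 16 (92bpm 4/4) — PASS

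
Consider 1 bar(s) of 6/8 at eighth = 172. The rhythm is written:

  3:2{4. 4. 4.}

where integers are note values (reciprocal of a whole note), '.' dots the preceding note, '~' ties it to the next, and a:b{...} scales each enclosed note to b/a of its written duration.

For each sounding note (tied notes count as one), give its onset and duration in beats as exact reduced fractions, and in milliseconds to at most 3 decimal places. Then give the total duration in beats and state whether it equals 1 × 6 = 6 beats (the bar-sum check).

1) 0.0ms=0b +697.674ms=2b
2) 697.674ms=2b +697.674ms=2b
3) 1395.349ms=4b +697.674ms=2b
Σ=6b of 6 (172bpm 6/8) — PASS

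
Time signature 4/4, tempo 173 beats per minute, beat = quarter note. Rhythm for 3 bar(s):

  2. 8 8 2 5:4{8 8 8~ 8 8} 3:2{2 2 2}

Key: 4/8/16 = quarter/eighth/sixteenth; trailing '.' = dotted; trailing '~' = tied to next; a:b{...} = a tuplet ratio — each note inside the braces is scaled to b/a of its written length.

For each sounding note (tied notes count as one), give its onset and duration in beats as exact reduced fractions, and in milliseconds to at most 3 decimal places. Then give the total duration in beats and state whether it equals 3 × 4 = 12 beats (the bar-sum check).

1) 0.0ms=0b +1040.462ms=3b
2) 1040.462ms=3b +173.41ms=1/2b
3) 1213.873ms=7/2b +173.41ms=1/2b
4) 1387.283ms=4b +693.642ms=2b
5) 2080.925ms=6b +138.728ms=2/5b
6) 2219.653ms=32/5b +138.728ms=2/5b
7) 2358.382ms=34/5b +277.457ms=4/5b
8) 2635.838ms=38/5b +138.728ms=2/5b
9) 2774.566ms=8b +462.428ms=4/3b
10) 3236.994ms=28/3b +462.428ms=4/3b
11) 3699.422ms=32/3b +462.428ms=4/3b
Σ=12b of 12 (173bpm 4/4) — PASS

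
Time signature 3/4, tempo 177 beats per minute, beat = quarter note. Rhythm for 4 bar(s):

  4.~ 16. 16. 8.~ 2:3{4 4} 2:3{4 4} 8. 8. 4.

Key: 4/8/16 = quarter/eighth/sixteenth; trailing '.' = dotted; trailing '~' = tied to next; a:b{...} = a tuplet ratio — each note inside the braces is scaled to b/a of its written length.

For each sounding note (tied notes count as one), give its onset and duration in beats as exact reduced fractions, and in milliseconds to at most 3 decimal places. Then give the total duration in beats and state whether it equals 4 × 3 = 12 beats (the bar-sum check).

1) 0.0ms=0b +635.593ms=15/8b
2) 635.593ms=15/8b +127.119ms=3/8b
3) 762.712ms=9/4b +762.712ms=9/4b
4) 1525.424ms=9/2b +508.475ms=3/2b
5) 2033.898ms=6b +508.475ms=3/2b
6) 2542.373ms=15/2b +508.475ms=3/2b
7) 3050.847ms=9b +254.237ms=3/4b
8) 3305.085ms=39/4b +254.237ms=3/4b
9) 3559.322ms=21/2b +508.475ms=3/2b
Σ=12b of 12 (177bpm 3/4) — PASS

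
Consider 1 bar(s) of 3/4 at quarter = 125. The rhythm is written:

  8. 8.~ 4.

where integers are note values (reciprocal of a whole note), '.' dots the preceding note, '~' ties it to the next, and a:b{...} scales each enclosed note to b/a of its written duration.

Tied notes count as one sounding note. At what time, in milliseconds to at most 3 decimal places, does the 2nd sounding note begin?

1. 0.0ms @ 0 + 360.0ms (3/4)
2. 360.0ms @ 3/4 + 1080.0ms (9/4)

note 2 onset = 3/4b = 360.0ms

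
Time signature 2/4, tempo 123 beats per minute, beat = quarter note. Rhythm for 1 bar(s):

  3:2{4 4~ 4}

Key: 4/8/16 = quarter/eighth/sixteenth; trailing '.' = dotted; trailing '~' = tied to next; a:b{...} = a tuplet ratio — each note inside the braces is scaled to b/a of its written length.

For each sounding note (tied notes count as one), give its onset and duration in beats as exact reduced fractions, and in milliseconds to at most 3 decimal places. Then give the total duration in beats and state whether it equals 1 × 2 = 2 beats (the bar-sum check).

1) 0.0ms=0b +325.203ms=2/3b
2) 325.203ms=2/3b +650.407ms=4/3b
Σ=2b of 2 (123bpm 2/4) — PASS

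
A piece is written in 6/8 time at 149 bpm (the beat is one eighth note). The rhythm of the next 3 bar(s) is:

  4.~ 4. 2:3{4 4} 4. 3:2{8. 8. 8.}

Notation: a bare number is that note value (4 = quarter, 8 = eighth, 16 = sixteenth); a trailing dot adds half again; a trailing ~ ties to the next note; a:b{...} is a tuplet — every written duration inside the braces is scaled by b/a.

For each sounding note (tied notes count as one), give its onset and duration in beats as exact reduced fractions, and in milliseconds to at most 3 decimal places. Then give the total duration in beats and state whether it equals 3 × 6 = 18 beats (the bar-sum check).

1) 0.0ms=0b +2416.107ms=6b
2) 2416.107ms=6b +1208.054ms=3b
3) 3624.161ms=9b +1208.054ms=3b
4) 4832.215ms=12b +1208.054ms=3b
5) 6040.268ms=15b +402.685ms=1b
6) 6442.953ms=16b +402.685ms=1b
7) 6845.638ms=17b +402.685ms=1b
Σ=18b of 18 (149bpm 6/8) — PASS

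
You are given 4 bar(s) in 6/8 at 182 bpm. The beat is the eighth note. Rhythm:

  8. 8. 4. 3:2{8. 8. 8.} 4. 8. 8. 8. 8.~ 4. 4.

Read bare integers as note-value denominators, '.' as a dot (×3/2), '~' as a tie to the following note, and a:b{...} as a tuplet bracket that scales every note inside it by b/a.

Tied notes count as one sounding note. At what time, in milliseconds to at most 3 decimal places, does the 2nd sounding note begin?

1. 0.0ms @ 0 + 494.505ms (3/2)
2. 494.505ms @ 3/2 + 494.505ms (3/2)
3. 989.011ms @ 3 + 989.011ms (3)
4. 1978.022ms @ 6 + 329.67ms (1)
5. 2307.692ms @ 7 + 329.67ms (1)
6. 2637.363ms @ 8 + 329.67ms (1)
7. 2967.033ms @ 9 + 989.011ms (3)
8. 3956.044ms @ 12 + 494.505ms (3/2)
9. 4450.549ms @ 27/2 + 494.505ms (3/2)
10. 4945.055ms @ 15 + 494.505ms (3/2)
11. 5439.56ms @ 33/2 + 1483.516ms (9/2)
12. 6923.077ms @ 21 + 989.011ms (3)

note 2 onset = 3/2b = 494.505ms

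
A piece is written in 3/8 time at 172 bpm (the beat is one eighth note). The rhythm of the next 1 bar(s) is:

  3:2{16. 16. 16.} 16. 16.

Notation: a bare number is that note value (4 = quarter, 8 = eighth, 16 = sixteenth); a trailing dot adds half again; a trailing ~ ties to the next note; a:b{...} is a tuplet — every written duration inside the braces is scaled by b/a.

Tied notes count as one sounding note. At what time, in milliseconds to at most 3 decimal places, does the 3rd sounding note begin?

note 3 onset = 1b = 348.837ms

1. 0.0ms @ 0 + 174.419ms (1/2)
2. 174.419ms @ 1/2 + 174.419ms (1/2)
3. 348.837ms @ 1 + 174.419ms (1/2)
4. 523.256ms @ 3/2 + 261.628ms (3/4)
5. 784.884ms @ 9/4 + 261.628ms (3/4)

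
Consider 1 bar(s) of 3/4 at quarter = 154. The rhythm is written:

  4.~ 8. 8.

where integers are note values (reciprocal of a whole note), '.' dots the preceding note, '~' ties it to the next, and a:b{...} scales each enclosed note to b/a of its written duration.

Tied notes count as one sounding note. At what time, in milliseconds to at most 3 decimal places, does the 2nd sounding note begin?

note 2 onset = 9/4b = 876.623ms

1. 0.0ms @ 0 + 876.623ms (9/4)
2. 876.623ms @ 9/4 + 292.208ms (3/4)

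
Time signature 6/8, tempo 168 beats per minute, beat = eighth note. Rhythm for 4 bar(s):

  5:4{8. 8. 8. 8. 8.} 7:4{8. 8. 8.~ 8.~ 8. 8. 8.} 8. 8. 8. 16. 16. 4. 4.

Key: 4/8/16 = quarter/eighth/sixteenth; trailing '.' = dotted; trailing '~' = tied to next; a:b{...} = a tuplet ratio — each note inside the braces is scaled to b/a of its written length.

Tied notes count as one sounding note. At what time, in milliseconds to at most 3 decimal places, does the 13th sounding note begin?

note 13 onset = 15b = 5357.143ms

1. 0.0ms @ 0 + 428.571ms (6/5)
2. 428.571ms @ 6/5 + 428.571ms (6/5)
3. 857.143ms @ 12/5 + 428.571ms (6/5)
4. 1285.714ms @ 18/5 + 428.571ms (6/5)
5. 1714.286ms @ 24/5 + 428.571ms (6/5)
6. 2142.857ms @ 6 + 306.122ms (6/7)
7. 2448.98ms @ 48/7 + 306.122ms (6/7)
8. 2755.102ms @ 54/7 + 918.367ms (18/7)
9. 3673.469ms @ 72/7 + 306.122ms (6/7)
10. 3979.592ms @ 78/7 + 306.122ms (6/7)
11. 4285.714ms @ 12 + 535.714ms (3/2)
12. 4821.429ms @ 27/2 + 535.714ms (3/2)
13. 5357.143ms @ 15 + 535.714ms (3/2)
14. 5892.857ms @ 33/2 + 267.857ms (3/4)
15. 6160.714ms @ 69/4 + 267.857ms (3/4)
16. 6428.571ms @ 18 + 1071.429ms (3)
17. 7500.0ms @ 21 + 1071.429ms (3)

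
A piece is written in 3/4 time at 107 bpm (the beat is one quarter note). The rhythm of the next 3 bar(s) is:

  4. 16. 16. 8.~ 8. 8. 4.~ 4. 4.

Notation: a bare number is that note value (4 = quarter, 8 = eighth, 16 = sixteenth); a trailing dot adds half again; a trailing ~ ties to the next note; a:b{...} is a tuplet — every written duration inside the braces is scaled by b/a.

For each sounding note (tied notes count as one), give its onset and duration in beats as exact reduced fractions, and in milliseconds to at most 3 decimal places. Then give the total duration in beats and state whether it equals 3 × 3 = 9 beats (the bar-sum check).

1) 0.0ms=0b +841.121ms=3/2b
2) 841.121ms=3/2b +210.28ms=3/8b
3) 1051.402ms=15/8b +210.28ms=3/8b
4) 1261.682ms=9/4b +841.121ms=3/2b
5) 2102.804ms=15/4b +420.561ms=3/4b
6) 2523.364ms=9/2b +1682.243ms=3b
7) 4205.607ms=15/2b +841.121ms=3/2b
Σ=9b of 9 (107bpm 3/4) — PASS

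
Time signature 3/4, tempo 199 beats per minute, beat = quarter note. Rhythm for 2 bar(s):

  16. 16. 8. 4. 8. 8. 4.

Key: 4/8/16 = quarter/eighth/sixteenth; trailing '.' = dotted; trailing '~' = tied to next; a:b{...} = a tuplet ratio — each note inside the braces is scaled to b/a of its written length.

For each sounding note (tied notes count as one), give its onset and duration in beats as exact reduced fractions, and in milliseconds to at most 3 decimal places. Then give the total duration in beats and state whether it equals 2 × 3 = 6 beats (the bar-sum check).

1) 0.0ms=0b +113.065ms=3/8b
2) 113.065ms=3/8b +113.065ms=3/8b
3) 226.131ms=3/4b +226.131ms=3/4b
4) 452.261ms=3/2b +452.261ms=3/2b
5) 904.523ms=3b +226.131ms=3/4b
6) 1130.653ms=15/4b +226.131ms=3/4b
7) 1356.784ms=9/2b +452.261ms=3/2b
Σ=6b of 6 (199bpm 3/4) — PASS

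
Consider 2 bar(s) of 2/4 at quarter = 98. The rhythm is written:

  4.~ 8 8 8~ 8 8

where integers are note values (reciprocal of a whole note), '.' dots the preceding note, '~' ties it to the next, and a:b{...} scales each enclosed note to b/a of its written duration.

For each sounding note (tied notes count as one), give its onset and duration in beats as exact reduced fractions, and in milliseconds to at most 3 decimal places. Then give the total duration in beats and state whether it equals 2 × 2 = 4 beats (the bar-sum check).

1) 0.0ms=0b +1224.49ms=2b
2) 1224.49ms=2b +306.122ms=1/2b
3) 1530.612ms=5/2b +612.245ms=1b
4) 2142.857ms=7/2b +306.122ms=1/2b
Σ=4b of 4 (98bpm 2/4) — PASS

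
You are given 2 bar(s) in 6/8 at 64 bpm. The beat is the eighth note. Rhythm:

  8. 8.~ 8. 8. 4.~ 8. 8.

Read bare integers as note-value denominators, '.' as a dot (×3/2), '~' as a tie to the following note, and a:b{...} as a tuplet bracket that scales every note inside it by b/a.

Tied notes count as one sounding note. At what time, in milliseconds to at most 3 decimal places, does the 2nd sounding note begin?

note 2 onset = 3/2b = 1406.25ms

1. 0.0ms @ 0 + 1406.25ms (3/2)
2. 1406.25ms @ 3/2 + 2812.5ms (3)
3. 4218.75ms @ 9/2 + 1406.25ms (3/2)
4. 5625.0ms @ 6 + 4218.75ms (9/2)
5. 9843.75ms @ 21/2 + 1406.25ms (3/2)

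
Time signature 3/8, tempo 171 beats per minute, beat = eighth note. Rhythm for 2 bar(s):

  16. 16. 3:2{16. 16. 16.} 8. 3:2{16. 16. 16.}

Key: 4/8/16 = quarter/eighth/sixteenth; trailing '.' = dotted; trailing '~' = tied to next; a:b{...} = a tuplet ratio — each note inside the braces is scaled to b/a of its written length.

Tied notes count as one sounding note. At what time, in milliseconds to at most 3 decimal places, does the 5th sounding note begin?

1. 0.0ms @ 0 + 263.158ms (3/4)
2. 263.158ms @ 3/4 + 263.158ms (3/4)
3. 526.316ms @ 3/2 + 175.439ms (1/2)
4. 701.754ms @ 2 + 175.439ms (1/2)
5. 877.193ms @ 5/2 + 175.439ms (1/2)
6. 1052.632ms @ 3 + 526.316ms (3/2)
7. 1578.947ms @ 9/2 + 175.439ms (1/2)
8. 1754.386ms @ 5 + 175.439ms (1/2)
9. 1929.825ms @ 11/2 + 175.439ms (1/2)

note 5 onset = 5/2b = 877.193ms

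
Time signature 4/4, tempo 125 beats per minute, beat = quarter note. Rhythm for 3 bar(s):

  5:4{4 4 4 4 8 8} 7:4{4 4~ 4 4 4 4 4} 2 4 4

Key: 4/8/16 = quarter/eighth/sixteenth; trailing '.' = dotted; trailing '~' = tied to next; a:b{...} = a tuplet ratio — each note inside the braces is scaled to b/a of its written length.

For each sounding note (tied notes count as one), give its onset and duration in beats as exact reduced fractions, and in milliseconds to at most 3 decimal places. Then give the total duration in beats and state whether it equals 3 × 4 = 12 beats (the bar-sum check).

1) 0.0ms=0b +384.0ms=4/5b
2) 384.0ms=4/5b +384.0ms=4/5b
3) 768.0ms=8/5b +384.0ms=4/5b
4) 1152.0ms=12/5b +384.0ms=4/5b
5) 1536.0ms=16/5b +192.0ms=2/5b
6) 1728.0ms=18/5b +192.0ms=2/5b
7) 1920.0ms=4b +274.286ms=4/7b
8) 2194.286ms=32/7b +548.571ms=8/7b
9) 2742.857ms=40/7b +274.286ms=4/7b
10) 3017.143ms=44/7b +274.286ms=4/7b
11) 3291.429ms=48/7b +274.286ms=4/7b
12) 3565.714ms=52/7b +274.286ms=4/7b
13) 3840.0ms=8b +960.0ms=2b
14) 4800.0ms=10b +480.0ms=1b
15) 5280.0ms=11b +480.0ms=1b
Σ=12b of 12 (125bpm 4/4) — PASS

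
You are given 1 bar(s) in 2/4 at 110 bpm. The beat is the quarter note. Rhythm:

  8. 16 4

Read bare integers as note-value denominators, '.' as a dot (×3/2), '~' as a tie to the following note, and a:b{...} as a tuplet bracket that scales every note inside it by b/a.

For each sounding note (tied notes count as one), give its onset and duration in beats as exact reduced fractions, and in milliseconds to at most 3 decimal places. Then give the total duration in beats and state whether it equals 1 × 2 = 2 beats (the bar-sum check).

1) 0.0ms=0b +409.091ms=3/4b
2) 409.091ms=3/4b +136.364ms=1/4b
3) 545.455ms=1b +545.455ms=1b
Σ=2b of 2 (110bpm 2/4) — PASS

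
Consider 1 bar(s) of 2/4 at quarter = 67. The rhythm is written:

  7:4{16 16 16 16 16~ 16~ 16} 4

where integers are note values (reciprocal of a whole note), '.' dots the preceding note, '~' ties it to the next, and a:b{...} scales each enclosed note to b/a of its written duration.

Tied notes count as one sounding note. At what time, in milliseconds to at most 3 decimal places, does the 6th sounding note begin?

1. 0.0ms @ 0 + 127.932ms (1/7)
2. 127.932ms @ 1/7 + 127.932ms (1/7)
3. 255.864ms @ 2/7 + 127.932ms (1/7)
4. 383.795ms @ 3/7 + 127.932ms (1/7)
5. 511.727ms @ 4/7 + 383.795ms (3/7)
6. 895.522ms @ 1 + 895.522ms (1)

note 6 onset = 1b = 895.522ms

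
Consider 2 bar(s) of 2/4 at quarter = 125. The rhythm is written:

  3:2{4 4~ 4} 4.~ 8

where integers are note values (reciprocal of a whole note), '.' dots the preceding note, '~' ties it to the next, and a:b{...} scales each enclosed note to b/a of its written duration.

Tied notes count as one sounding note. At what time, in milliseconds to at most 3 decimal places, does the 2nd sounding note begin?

1. 0.0ms @ 0 + 320.0ms (2/3)
2. 320.0ms @ 2/3 + 640.0ms (4/3)
3. 960.0ms @ 2 + 960.0ms (2)

note 2 onset = 2/3b = 320.0ms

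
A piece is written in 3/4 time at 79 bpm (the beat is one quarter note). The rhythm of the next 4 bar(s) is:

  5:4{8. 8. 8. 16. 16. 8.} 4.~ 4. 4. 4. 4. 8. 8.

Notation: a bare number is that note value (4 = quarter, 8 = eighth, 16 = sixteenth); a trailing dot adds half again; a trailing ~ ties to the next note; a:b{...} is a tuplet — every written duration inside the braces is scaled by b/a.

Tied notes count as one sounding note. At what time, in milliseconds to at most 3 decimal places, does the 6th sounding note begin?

note 6 onset = 12/5b = 1822.785ms

1. 0.0ms @ 0 + 455.696ms (3/5)
2. 455.696ms @ 3/5 + 455.696ms (3/5)
3. 911.392ms @ 6/5 + 455.696ms (3/5)
4. 1367.089ms @ 9/5 + 227.848ms (3/10)
5. 1594.937ms @ 21/10 + 227.848ms (3/10)
6. 1822.785ms @ 12/5 + 455.696ms (3/5)
7. 2278.481ms @ 3 + 2278.481ms (3)
8. 4556.962ms @ 6 + 1139.241ms (3/2)
9. 5696.203ms @ 15/2 + 1139.241ms (3/2)
10. 6835.443ms @ 9 + 1139.241ms (3/2)
11. 7974.684ms @ 21/2 + 569.62ms (3/4)
12. 8544.304ms @ 45/4 + 569.62ms (3/4)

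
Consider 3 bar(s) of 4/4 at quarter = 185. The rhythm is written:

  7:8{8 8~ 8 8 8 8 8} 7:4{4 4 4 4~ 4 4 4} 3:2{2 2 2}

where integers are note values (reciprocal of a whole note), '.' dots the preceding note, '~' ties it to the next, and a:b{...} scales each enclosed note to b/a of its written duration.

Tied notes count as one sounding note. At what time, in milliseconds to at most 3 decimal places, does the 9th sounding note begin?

note 9 onset = 36/7b = 1667.954ms

1. 0.0ms @ 0 + 185.328ms (4/7)
2. 185.328ms @ 4/7 + 370.656ms (8/7)
3. 555.985ms @ 12/7 + 185.328ms (4/7)
4. 741.313ms @ 16/7 + 185.328ms (4/7)
5. 926.641ms @ 20/7 + 185.328ms (4/7)
6. 1111.969ms @ 24/7 + 185.328ms (4/7)
7. 1297.297ms @ 4 + 185.328ms (4/7)
8. 1482.625ms @ 32/7 + 185.328ms (4/7)
9. 1667.954ms @ 36/7 + 185.328ms (4/7)
10. 1853.282ms @ 40/7 + 370.656ms (8/7)
11. 2223.938ms @ 48/7 + 185.328ms (4/7)
12. 2409.266ms @ 52/7 + 185.328ms (4/7)
13. 2594.595ms @ 8 + 432.432ms (4/3)
14. 3027.027ms @ 28/3 + 432.432ms (4/3)
15. 3459.459ms @ 32/3 + 432.432ms (4/3)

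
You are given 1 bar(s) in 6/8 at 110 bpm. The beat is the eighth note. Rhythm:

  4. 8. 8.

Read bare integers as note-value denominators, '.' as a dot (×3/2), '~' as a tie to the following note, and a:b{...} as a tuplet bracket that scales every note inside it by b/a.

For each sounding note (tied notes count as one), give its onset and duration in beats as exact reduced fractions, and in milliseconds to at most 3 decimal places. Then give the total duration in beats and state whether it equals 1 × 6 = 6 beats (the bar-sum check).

1) 0.0ms=0b +1636.364ms=3b
2) 1636.364ms=3b +818.182ms=3/2b
3) 2454.545ms=9/2b +818.182ms=3/2b
Σ=6b of 6 (110bpm 6/8) — PASS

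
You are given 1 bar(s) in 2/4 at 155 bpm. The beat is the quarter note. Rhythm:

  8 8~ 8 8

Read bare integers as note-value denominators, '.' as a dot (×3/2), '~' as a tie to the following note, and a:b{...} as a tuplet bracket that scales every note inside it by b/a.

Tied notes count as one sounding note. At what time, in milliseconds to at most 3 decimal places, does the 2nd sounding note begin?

note 2 onset = 1/2b = 193.548ms

1. 0.0ms @ 0 + 193.548ms (1/2)
2. 193.548ms @ 1/2 + 387.097ms (1)
3. 580.645ms @ 3/2 + 193.548ms (1/2)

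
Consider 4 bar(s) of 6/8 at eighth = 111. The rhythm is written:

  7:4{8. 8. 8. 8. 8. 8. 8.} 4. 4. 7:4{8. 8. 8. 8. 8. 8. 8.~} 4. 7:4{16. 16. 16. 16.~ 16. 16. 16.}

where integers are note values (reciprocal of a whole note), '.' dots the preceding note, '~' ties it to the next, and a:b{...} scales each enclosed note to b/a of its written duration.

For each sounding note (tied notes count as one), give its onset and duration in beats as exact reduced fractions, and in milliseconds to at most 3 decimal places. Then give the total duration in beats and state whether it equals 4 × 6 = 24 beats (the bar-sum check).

1) 0.0ms=0b +463.32ms=6/7b
2) 463.32ms=6/7b +463.32ms=6/7b
3) 926.641ms=12/7b +463.32ms=6/7b
4) 1389.961ms=18/7b +463.32ms=6/7b
5) 1853.282ms=24/7b +463.32ms=6/7b
6) 2316.602ms=30/7b +463.32ms=6/7b
7) 2779.923ms=36/7b +463.32ms=6/7b
8) 3243.243ms=6b +1621.622ms=3b
9) 4864.865ms=9b +1621.622ms=3b
10) 6486.486ms=12b +463.32ms=6/7b
11) 6949.807ms=90/7b +463.32ms=6/7b
12) 7413.127ms=96/7b +463.32ms=6/7b
13) 7876.448ms=102/7b +463.32ms=6/7b
14) 8339.768ms=108/7b +463.32ms=6/7b
15) 8803.089ms=114/7b +463.32ms=6/7b
16) 9266.409ms=120/7b +2084.942ms=27/7b
17) 11351.351ms=21b +231.66ms=3/7b
18) 11583.012ms=150/7b +231.66ms=3/7b
19) 11814.672ms=153/7b +231.66ms=3/7b
20) 12046.332ms=156/7b +463.32ms=6/7b
21) 12509.653ms=162/7b +231.66ms=3/7b
22) 12741.313ms=165/7b +231.66ms=3/7b
Σ=24b of 24 (111bpm 6/8) — PASS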